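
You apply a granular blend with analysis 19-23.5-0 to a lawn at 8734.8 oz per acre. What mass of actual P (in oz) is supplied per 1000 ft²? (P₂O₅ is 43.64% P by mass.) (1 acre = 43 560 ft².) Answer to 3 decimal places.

P₂O₅ per acre = 8734.8 × 23.5% = 2052.68 oz.
Elemental P = 2052.68 × 0.4364 = 895.789 oz per acre.
Convert to per 1000 ft²: 895.789 × 0.0229568 = 20.56448 oz.

20.564 oz P per thousand sq ft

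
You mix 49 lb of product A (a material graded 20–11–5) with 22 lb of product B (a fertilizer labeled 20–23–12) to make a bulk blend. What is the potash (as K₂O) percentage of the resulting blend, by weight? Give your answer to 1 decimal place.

7.2% K₂O

Total mass = 49 + 22 = 71 lb.
K₂O mass = 5%×49 + 12%×22 = 5.09 lb.
% K₂O = 5.09 / 71 = 7.16901%.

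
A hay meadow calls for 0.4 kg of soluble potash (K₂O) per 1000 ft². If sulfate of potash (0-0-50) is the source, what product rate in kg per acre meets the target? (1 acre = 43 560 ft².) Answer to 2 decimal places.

34.85 kg of product per acre

Product per 1000 ft² = 0.4 / 50% = 0.8 kg.
Convert to per acre: 0.8 × 43.56 = 34.848 kg.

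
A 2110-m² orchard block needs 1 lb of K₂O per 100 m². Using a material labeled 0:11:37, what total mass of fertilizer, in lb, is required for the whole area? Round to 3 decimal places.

57.027 lb

Product per 100 m² = 1 / 37% = 2.7027 lb.
Total product = 2.7027 × 2110 / 100 = 57.02703 lb.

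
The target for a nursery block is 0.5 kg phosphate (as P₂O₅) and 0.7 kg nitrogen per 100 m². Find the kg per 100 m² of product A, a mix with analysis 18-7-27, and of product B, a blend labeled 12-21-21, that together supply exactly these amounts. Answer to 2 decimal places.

Let a = kg of product A, b = kg of product B (per 100 m²).
P₂O₅: 0.07·a + 0.21·b = 0.5
N: 0.18·a + 0.12·b = 0.7
Eliminate a: (row1) − 0.07/0.18·(row2) → 0.163333·b = 0.227778, so b = 1.39456.
Back-substitute: a = (0.5 − 0.21·1.39456) / 0.07 = 2.95918.

2.96 kg product A, 1.39 kg product B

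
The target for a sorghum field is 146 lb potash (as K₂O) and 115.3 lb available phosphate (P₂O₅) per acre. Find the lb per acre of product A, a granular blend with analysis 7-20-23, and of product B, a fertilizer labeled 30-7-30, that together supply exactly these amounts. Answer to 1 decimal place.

With a, b = lb per acre of product A and product B:
K₂O: 0.23·a + 0.3·b = 146
P₂O₅: 0.2·a + 0.07·b = 115.3
Eliminate b: (row1) − 0.3/0.07·(row2) → -0.627143·a = -348.143, so a = 555.125.
Then b = (115.3 − 0.2·555.125) / 0.07 = 61.0706.

555.1 lb product A, 61.1 lb product B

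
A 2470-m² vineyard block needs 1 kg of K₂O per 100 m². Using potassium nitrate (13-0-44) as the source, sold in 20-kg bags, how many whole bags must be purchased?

3 bags

Product per 100 m² = 1 / 44% = 2.27273 kg.
Total product = 2.27273 × 2470 / 100 = 56.1364 kg.
Bags = ⌈56.1364 / 20⌉ = 3.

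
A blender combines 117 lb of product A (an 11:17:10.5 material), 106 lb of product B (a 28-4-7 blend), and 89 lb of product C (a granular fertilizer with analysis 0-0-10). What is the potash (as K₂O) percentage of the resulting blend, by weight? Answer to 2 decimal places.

Total mass = 117 + 106 + 89 = 312 lb.
K₂O mass = 10.5%×117 + 7%×106 + 10%×89 = 28.605 lb.
% K₂O = 28.605 / 312 = 9.16827%.

9.17% K₂O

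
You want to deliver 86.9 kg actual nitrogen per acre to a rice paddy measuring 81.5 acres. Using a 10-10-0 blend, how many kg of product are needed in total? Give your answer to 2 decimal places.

Product per acre = 86.9 / 10% = 869 kg.
Total product = 869 × 81.5 = 70823.5 kg.

70823.50 kg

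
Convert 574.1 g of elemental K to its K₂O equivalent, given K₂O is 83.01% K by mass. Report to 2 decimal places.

K₂O = 574.1 / 0.8301 = 691.603 g.

691.60 g K₂O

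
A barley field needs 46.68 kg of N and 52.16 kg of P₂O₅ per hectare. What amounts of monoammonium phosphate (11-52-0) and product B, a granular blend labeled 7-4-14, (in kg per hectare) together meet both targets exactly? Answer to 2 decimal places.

With a, b = kg per hectare of monoammonium phosphate and product B:
N: 0.11·a + 0.07·b = 46.68
P₂O₅: 0.52·a + 0.04·b = 52.16
Solving simultaneously: a = 55.75, b = 579.25.

55.75 kg monoammonium phosphate, 579.25 kg product B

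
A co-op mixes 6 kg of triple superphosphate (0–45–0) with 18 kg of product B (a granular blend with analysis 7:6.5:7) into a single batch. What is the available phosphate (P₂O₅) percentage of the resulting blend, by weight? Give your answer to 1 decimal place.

16.1% P₂O₅

Total mass = 6 + 18 = 24 kg.
P₂O₅ mass = 45%×6 + 6.5%×18 = 3.87 kg.
% P₂O₅ = 3.87 / 24 = 16.125%.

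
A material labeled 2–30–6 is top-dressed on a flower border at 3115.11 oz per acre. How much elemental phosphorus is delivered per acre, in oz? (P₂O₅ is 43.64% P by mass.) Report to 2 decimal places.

P₂O₅ per acre = 3115.11 × 30% = 934.533 oz.
Elemental P = 934.533 × 0.4364 = 407.8302 oz per acre.

407.83 oz P per acre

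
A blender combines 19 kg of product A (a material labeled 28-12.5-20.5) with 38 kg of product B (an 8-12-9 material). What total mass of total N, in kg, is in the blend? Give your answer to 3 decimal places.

8.360 kg N

N mass = 28%×19 + 8%×38 = 8.36 kg.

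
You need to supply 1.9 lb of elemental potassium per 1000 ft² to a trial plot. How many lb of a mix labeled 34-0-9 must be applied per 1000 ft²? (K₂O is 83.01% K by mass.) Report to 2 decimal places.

As K₂O: 1.9 / 0.8301 = 2.28888 lb per 1000 ft².
Product per 1000 ft² = 2.28888 / 9% = 25.432 lb.

25.43 lb of product per thousand sq ft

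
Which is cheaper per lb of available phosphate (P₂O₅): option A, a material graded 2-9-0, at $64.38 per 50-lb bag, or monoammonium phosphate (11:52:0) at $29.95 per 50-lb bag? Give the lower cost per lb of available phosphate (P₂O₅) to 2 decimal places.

option A: P₂O₅ per bag = 50 × 9% = 4.5 lb; cost = 64.38 / 4.5 = $14.3067/lb P₂O₅.
monoammonium phosphate: P₂O₅ per bag = 50 × 52% = 26 lb; cost = 29.95 / 26 = $1.1519/lb P₂O₅.
monoammonium phosphate is cheaper.

$1.15 per lb P₂O₅ (monoammonium phosphate)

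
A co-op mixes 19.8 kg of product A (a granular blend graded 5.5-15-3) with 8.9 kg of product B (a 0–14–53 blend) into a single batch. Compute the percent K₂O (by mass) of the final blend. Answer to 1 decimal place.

18.5% K₂O

Total mass = 19.8 + 8.9 = 28.7 kg.
K₂O mass = 3%×19.8 + 53%×8.9 = 5.311 kg.
% K₂O = 5.311 / 28.7 = 18.5052%.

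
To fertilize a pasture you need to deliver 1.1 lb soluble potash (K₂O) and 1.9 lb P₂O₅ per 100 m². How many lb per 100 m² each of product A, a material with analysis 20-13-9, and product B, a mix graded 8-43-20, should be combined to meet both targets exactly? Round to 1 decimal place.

7.3 lb product A, 2.2 lb product B

With a, b = lb per 100 m² of product A and product B:
K₂O: 0.09·a + 0.2·b = 1.1
P₂O₅: 0.13·a + 0.43·b = 1.9
From row1: a = (1.1 − 0.2·b) / 0.09.
Into row2: 0.13·(1.1 − 0.2·b)/0.09 + 0.43·b = 1.9 → b = 2.20472, a = 7.32283.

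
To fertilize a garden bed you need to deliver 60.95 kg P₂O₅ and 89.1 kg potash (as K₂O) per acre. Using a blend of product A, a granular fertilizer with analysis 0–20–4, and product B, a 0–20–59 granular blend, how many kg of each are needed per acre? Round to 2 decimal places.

164.91 kg product A, 139.84 kg product B

Let a = kg of product A, b = kg of product B (per acre).
P₂O₅: 0.2·a + 0.2·b = 60.95
K₂O: 0.04·a + 0.59·b = 89.1
From row1: a = (60.95 − 0.2·b) / 0.2.
Into row2: 0.04·(60.95 − 0.2·b)/0.2 + 0.59·b = 89.1 → b = 139.836, a = 164.914.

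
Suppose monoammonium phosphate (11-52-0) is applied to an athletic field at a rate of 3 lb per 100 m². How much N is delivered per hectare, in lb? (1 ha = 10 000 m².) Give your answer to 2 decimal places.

nitrogen per 100 m² = 3 × 11% = 0.33 lb.
Convert to per hectare: 0.33 × 100 = 33 lb.

33.00 lb N per hectare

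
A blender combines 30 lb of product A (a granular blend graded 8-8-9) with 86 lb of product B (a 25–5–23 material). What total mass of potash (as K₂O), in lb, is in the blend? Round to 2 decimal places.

K₂O mass = 9%×30 + 23%×86 = 22.48 lb.

22.48 lb K₂O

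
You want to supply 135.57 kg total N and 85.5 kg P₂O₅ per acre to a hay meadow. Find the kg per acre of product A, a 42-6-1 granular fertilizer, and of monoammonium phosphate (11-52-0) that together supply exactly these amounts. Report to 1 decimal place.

288.4 kg product A, 131.1 kg monoammonium phosphate

With a, b = kg per acre of product A and monoammonium phosphate:
N: 0.42·a + 0.11·b = 135.57
P₂O₅: 0.06·a + 0.52·b = 85.5
From row1: a = (135.57 − 0.11·b) / 0.42.
Into row2: 0.06·(135.57 − 0.11·b)/0.42 + 0.52·b = 85.5 → b = 131.142, a = 288.439.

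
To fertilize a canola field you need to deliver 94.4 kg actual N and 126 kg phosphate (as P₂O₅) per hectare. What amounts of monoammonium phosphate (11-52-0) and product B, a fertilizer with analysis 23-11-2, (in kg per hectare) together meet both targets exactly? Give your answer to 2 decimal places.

172.99 kg monoammonium phosphate, 327.70 kg product B

Let a = kg of monoammonium phosphate, b = kg of product B (per hectare).
N: 0.11·a + 0.23·b = 94.4
P₂O₅: 0.52·a + 0.11·b = 126
Eliminate a: (row1) − 0.11/0.52·(row2) → 0.206731·b = 67.7462, so b = 327.702.
Back-substitute: a = (94.4 − 0.23·327.702) / 0.11 = 172.986.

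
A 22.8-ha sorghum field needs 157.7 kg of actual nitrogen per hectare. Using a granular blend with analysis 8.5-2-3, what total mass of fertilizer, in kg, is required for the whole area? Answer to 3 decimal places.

Product per hectare = 157.7 / 8.5% = 1855.29 kg.
Total product = 1855.29 × 22.8 = 42300.7059 kg.

42300.706 kg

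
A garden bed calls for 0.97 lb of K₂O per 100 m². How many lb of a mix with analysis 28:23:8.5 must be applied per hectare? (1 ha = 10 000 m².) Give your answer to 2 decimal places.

Product per 100 m² = 0.97 / 8.5% = 11.4118 lb.
Convert to per hectare: 11.4118 × 100 = 1141.176 lb.

1141.18 lb of product per hectare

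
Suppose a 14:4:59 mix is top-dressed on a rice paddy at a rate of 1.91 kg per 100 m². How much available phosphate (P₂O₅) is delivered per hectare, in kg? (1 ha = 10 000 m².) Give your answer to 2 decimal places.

7.64 kg P₂O₅ per hectare

P₂O₅ per 100 m² = 1.91 × 4% = 0.0764 kg.
Convert to per hectare: 0.0764 × 100 = 7.64 kg.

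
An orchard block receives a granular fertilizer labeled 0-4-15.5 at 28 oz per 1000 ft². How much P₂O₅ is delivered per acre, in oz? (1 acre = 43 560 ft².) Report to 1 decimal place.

P₂O₅ per 1000 ft² = 28 × 4% = 1.12 oz.
Convert to per acre: 1.12 × 43.56 = 48.7872 oz.

48.8 oz P₂O₅ per acre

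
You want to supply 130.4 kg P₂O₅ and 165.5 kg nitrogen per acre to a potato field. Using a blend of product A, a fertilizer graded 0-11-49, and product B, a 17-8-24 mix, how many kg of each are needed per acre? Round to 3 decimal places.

With a, b = kg per acre of product A and product B:
P₂O₅: 0.11·a + 0.08·b = 130.4
N: 0·a + 0.17·b = 165.5
Solving simultaneously: a = 477.4332, b = 973.5294.

477.433 kg product A, 973.529 kg product B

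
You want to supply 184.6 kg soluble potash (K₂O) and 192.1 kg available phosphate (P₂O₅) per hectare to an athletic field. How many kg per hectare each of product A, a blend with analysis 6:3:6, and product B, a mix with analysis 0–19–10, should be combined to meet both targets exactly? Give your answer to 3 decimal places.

Per-hectare balance (a = product A, b = product B):
K₂O: 0.06·a + 0.1·b = 184.6
P₂O₅: 0.03·a + 0.19·b = 192.1
From row1: a = (184.6 − 0.1·b) / 0.06.
Into row2: 0.03·(184.6 − 0.1·b)/0.06 + 0.19·b = 192.1 → b = 712.8571, a = 1888.5714.

1888.571 kg product A, 712.857 kg product B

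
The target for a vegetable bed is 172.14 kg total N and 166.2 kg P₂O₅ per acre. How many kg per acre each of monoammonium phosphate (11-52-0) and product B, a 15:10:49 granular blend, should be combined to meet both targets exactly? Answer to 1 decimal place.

115.2 kg monoammonium phosphate, 1063.1 kg product B

Per-acre balance (a = monoammonium phosphate, b = product B):
N: 0.11·a + 0.15·b = 172.14
P₂O₅: 0.52·a + 0.1·b = 166.2
Eliminate a: (row1) − 0.11/0.52·(row2) → 0.128846·b = 136.982, so b = 1063.146.
Back-substitute: a = (172.14 − 0.15·1063.146) / 0.11 = 115.164.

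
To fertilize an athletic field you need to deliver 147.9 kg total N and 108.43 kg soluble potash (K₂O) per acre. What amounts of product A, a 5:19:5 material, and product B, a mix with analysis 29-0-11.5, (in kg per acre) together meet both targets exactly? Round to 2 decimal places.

With a, b = kg per acre of product A and product B:
N: 0.05·a + 0.29·b = 147.9
K₂O: 0.05·a + 0.115·b = 108.43
Solving simultaneously: a = 1649.851, b = 225.543.

1649.85 kg product A, 225.54 kg product B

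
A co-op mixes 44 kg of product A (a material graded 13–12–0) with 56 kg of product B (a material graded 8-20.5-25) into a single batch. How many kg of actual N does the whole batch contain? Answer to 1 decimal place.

10.2 kg N

N mass = 13%×44 + 8%×56 = 10.2 kg.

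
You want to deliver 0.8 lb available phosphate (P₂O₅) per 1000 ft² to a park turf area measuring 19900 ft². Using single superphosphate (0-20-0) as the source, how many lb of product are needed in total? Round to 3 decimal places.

Product per 1000 ft² = 0.8 / 20% = 4 lb.
Total product = 4 × 19900 / 1000 = 79.6 lb.

79.600 lb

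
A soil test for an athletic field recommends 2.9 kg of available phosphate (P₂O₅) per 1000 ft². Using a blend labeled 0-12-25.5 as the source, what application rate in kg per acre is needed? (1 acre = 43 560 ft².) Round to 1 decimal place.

1052.7 kg of product per acre

Product per 1000 ft² = 2.9 / 12% = 24.1667 kg.
Convert to per acre: 24.1667 × 43.56 = 1052.7 kg.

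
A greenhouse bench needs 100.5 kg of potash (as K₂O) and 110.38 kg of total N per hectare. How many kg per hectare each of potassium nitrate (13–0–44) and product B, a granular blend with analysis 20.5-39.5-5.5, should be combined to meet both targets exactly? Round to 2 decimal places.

174.97 kg potassium nitrate, 427.48 kg product B

Let a = kg of potassium nitrate, b = kg of product B (per hectare).
K₂O: 0.44·a + 0.055·b = 100.5
N: 0.13·a + 0.205·b = 110.38
From row1: a = (100.5 − 0.055·b) / 0.44.
Into row2: 0.13·(100.5 − 0.055·b)/0.44 + 0.205·b = 110.38 → b = 427.4798, a = 174.974.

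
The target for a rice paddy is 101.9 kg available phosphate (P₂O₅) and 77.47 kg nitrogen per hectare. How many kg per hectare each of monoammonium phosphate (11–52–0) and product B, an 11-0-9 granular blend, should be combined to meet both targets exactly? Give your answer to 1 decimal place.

With a, b = kg per hectare of monoammonium phosphate and product B:
P₂O₅: 0.52·a + 0·b = 101.9
N: 0.11·a + 0.11·b = 77.47
Solving simultaneously: a = 195.962, b = 508.311.

196.0 kg monoammonium phosphate, 508.3 kg product B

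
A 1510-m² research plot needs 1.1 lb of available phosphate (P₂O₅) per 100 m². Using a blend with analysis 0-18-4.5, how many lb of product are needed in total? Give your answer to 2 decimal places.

92.28 lb

Product per 100 m² = 1.1 / 18% = 6.11111 lb.
Total product = 6.11111 × 1510 / 100 = 92.2778 lb.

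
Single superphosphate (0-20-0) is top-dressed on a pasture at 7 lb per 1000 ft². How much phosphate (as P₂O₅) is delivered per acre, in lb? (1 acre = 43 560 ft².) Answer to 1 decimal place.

P₂O₅ per 1000 ft² = 7 × 20% = 1.4 lb.
Convert to per acre: 1.4 × 43.56 = 60.984 lb.

61.0 lb P₂O₅ per acre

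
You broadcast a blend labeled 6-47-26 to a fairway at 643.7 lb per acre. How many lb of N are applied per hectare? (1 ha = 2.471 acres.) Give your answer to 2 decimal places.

95.43 lb N per hectare

nitrogen per acre = 643.7 × 6% = 38.622 lb.
Convert to per hectare: 38.622 × 2.471 = 95.43496 lb.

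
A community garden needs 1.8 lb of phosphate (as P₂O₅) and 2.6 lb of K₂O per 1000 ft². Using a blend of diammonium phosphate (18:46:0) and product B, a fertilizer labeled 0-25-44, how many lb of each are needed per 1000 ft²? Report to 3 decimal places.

0.702 lb diammonium phosphate, 5.909 lb product B

Per-1000 ft² balance (a = diammonium phosphate, b = product B):
P₂O₅: 0.46·a + 0.25·b = 1.8
K₂O: 0·a + 0.44·b = 2.6
Solving simultaneously: a = 0.701581, b = 5.90909.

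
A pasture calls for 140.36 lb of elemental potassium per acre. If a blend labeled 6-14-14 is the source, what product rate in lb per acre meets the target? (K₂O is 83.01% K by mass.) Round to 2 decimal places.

1207.77 lb of product per acre

As K₂O: 140.36 / 0.8301 = 169.088 lb per acre.
Product per acre = 169.088 / 14% = 1207.772 lb.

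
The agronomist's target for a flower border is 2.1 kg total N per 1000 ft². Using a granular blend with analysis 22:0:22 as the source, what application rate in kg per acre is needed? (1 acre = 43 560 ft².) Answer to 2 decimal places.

Product per 1000 ft² = 2.1 / 22% = 9.54545 kg.
Convert to per acre: 9.54545 × 43.56 = 415.8 kg.

415.80 kg of product per acre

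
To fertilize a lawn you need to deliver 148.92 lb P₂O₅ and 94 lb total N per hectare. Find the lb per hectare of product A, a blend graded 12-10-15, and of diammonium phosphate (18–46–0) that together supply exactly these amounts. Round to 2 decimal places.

Let a = lb of product A, b = lb of diammonium phosphate (per hectare).
P₂O₅: 0.1·a + 0.46·b = 148.92
N: 0.12·a + 0.18·b = 94
Eliminate b: (row1) − 0.46/0.18·(row2) → -0.206667·a = -91.3022, so a = 441.7849.
Then b = (94 − 0.12·441.7849) / 0.18 = 227.699.

441.78 lb product A, 227.70 lb diammonium phosphate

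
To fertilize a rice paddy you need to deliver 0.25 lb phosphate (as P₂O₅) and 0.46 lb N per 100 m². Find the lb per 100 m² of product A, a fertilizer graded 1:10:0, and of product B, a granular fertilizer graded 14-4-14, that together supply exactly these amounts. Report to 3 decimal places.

1.221 lb product A, 3.199 lb product B

Let a = lb of product A, b = lb of product B (per 100 m²).
P₂O₅: 0.1·a + 0.04·b = 0.25
N: 0.01·a + 0.14·b = 0.46
Eliminate b: (row1) − 0.04/0.14·(row2) → 0.0971429·a = 0.118571, so a = 1.22059.
Then b = (0.46 − 0.01·1.22059) / 0.14 = 3.19853.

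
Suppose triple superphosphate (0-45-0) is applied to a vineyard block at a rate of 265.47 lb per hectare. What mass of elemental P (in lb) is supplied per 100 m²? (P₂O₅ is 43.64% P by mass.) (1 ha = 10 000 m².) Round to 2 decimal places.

0.52 lb P per hundred sq m

P₂O₅ per hectare = 265.47 × 45% = 119.462 lb.
Elemental P = 119.462 × 0.4364 = 52.133 lb per hectare.
Convert to per 100 m²: 52.133 × 0.01 = 0.52133 lb.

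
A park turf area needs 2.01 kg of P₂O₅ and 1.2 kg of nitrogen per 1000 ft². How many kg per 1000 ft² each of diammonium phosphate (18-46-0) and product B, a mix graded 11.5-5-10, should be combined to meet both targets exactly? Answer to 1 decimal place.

3.9 kg diammonium phosphate, 4.3 kg product B

With a, b = kg per 1000 ft² of diammonium phosphate and product B:
P₂O₅: 0.46·a + 0.05·b = 2.01
N: 0.18·a + 0.115·b = 1.2
From row1: a = (2.01 − 0.05·b) / 0.46.
Into row2: 0.18·(2.01 − 0.05·b)/0.46 + 0.115·b = 1.2 → b = 4.33257, a = 3.89863.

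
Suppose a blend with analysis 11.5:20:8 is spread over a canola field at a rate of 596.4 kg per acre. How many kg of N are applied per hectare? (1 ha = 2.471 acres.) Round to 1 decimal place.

169.5 kg N per hectare

nitrogen per acre = 596.4 × 11.5% = 68.586 kg.
Convert to per hectare: 68.586 × 2.471 = 169.476 kg.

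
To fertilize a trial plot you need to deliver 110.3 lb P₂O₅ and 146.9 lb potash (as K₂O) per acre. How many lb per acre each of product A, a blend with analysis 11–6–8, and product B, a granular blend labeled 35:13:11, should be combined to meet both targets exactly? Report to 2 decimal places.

1832.63 lb product A, 2.63 lb product B

Per-acre balance (a = product A, b = product B):
P₂O₅: 0.06·a + 0.13·b = 110.3
K₂O: 0.08·a + 0.11·b = 146.9
Solving simultaneously: a = 1832.632, b = 2.63158.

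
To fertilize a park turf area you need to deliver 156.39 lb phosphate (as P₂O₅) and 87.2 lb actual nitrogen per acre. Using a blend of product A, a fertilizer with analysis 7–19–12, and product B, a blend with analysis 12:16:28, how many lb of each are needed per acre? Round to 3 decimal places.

415.069 lb product A, 484.543 lb product B

Let a = lb of product A, b = lb of product B (per acre).
P₂O₅: 0.19·a + 0.16·b = 156.39
N: 0.07·a + 0.12·b = 87.2
Eliminate b: (row1) − 0.16/0.12·(row2) → 0.0966667·a = 40.1233, so a = 415.06897.
Then b = (87.2 − 0.07·415.06897) / 0.12 = 484.5431.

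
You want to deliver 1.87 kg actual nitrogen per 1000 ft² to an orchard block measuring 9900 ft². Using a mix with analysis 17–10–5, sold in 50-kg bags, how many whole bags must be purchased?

Product per 1000 ft² = 1.87 / 17% = 11 kg.
Total product = 11 × 9900 / 1000 = 108.9 kg.
Bags = ⌈108.9 / 50⌉ = 3.

3 bags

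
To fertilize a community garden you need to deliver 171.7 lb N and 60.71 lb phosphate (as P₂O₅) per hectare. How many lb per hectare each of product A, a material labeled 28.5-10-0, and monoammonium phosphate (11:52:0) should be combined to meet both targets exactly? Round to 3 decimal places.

602.084 lb product A, 0.965 lb monoammonium phosphate

Let a = lb of product A, b = lb of monoammonium phosphate (per hectare).
N: 0.285·a + 0.11·b = 171.7
P₂O₅: 0.1·a + 0.52·b = 60.71
From row1: a = (171.7 − 0.11·b) / 0.285.
Into row2: 0.1·(171.7 − 0.11·b)/0.285 + 0.52·b = 60.71 → b = 0.96465, a = 602.0838.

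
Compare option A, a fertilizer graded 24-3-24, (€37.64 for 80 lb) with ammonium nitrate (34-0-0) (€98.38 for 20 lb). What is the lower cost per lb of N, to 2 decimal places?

option A: N per bag = 80 × 24% = 19.2 lb; cost = 37.64 / 19.2 = €1.9604/lb N.
ammonium nitrate: N per bag = 20 × 34% = 6.8 lb; cost = 98.38 / 6.8 = €14.4676/lb N.
option A is cheaper.

€1.96 per lb N (option A)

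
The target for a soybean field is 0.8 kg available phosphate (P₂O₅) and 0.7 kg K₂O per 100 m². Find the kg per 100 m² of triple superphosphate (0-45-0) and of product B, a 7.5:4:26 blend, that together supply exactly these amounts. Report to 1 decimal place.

With a, b = kg per 100 m² of triple superphosphate and product B:
P₂O₅: 0.45·a + 0.04·b = 0.8
K₂O: 0·a + 0.26·b = 0.7
Solving simultaneously: a = 1.53846, b = 2.69231.

1.5 kg triple superphosphate, 2.7 kg product B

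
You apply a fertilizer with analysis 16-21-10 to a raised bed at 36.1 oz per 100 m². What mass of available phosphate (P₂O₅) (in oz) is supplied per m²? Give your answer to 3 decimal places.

P₂O₅ per 100 m² = 36.1 × 21% = 7.581 oz.
Convert to per m²: 7.581 × 0.01 = 0.07581 oz.

0.076 oz P₂O₅ per sq m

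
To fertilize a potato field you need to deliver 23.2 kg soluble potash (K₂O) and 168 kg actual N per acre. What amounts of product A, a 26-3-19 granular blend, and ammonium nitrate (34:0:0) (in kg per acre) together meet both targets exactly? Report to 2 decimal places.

122.11 kg product A, 400.74 kg ammonium nitrate

Per-acre balance (a = product A, b = ammonium nitrate):
K₂O: 0.19·a + 0·b = 23.2
N: 0.26·a + 0.34·b = 168
Eliminate a: (row1) − 0.19/0.26·(row2) → -0.248462·b = -99.5692, so b = 400.743.
Back-substitute: a = (23.2 − 0·400.743) / 0.19 = 122.105.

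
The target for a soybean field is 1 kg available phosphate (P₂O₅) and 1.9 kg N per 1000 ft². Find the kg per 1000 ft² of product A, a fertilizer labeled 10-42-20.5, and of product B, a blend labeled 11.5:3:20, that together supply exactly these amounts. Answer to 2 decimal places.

Per-1000 ft² balance (a = product A, b = product B):
P₂O₅: 0.42·a + 0.03·b = 1
N: 0.1·a + 0.115·b = 1.9
Solving simultaneously: a = 1.28035, b = 15.4084.

1.28 kg product A, 15.41 kg product B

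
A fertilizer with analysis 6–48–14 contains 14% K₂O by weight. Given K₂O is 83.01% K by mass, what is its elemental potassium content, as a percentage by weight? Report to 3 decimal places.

%K = 14 × 0.8301 = 11.6214%.

11.621% K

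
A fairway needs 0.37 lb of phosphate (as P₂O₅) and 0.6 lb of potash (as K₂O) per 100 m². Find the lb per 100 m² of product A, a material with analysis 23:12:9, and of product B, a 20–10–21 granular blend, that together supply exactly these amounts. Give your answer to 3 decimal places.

1.093 lb product A, 2.389 lb product B

Per-100 m² balance (a = product A, b = product B):
P₂O₅: 0.12·a + 0.1·b = 0.37
K₂O: 0.09·a + 0.21·b = 0.6
Eliminate a: (row1) − 0.12/0.09·(row2) → -0.18·b = -0.43, so b = 2.38889.
Back-substitute: a = (0.37 − 0.1·2.38889) / 0.12 = 1.09259.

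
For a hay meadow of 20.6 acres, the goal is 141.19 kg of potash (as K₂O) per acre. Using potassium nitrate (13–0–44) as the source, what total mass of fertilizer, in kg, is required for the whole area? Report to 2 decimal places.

6610.26 kg

Product per acre = 141.19 / 44% = 320.886 kg.
Total product = 320.886 × 20.6 = 6610.259 kg.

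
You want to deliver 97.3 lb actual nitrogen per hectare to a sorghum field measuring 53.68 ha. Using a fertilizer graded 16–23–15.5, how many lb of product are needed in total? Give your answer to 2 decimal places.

Product per hectare = 97.3 / 16% = 608.125 lb.
Total product = 608.125 × 53.68 = 32644.15 lb.

32644.15 lb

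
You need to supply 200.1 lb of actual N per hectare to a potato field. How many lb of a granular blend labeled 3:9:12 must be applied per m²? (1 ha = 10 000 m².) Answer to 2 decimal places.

0.67 lb of product per sq m

Product per hectare = 200.1 / 3% = 6670 lb.
Convert to per m²: 6670 × 0.0001 = 0.667 lb.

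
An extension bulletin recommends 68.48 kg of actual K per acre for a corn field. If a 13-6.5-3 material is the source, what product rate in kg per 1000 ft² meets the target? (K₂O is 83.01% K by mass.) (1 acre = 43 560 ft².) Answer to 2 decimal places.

As K₂O: 68.48 / 0.8301 = 82.4961 kg per acre.
Product per acre = 82.4961 / 3% = 2749.87 kg.
Convert to per 1000 ft²: 2749.87 × 0.0229568 = 63.1283 kg.

63.13 kg of product per thousand sq ft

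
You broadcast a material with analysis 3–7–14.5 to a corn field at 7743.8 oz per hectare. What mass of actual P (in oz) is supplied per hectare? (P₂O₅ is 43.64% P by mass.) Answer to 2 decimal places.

236.56 oz P per hectare

P₂O₅ per hectare = 7743.8 × 7% = 542.066 oz.
Elemental P = 542.066 × 0.4364 = 236.558 oz per hectare.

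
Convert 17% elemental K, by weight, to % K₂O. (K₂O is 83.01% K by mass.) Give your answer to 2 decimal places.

20.48% K₂O

%K₂O = 17 / 0.8301 = 20.4795%.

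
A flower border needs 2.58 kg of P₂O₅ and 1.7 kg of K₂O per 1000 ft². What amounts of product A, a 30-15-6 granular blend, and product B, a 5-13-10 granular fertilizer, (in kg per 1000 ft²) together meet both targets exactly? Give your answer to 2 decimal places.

Let a = kg of product A, b = kg of product B (per 1000 ft²).
P₂O₅: 0.15·a + 0.13·b = 2.58
K₂O: 0.06·a + 0.1·b = 1.7
From row1: a = (2.58 − 0.13·b) / 0.15.
Into row2: 0.06·(2.58 − 0.13·b)/0.15 + 0.1·b = 1.7 → b = 13.9167, a = 5.13889.

5.14 kg product A, 13.92 kg product B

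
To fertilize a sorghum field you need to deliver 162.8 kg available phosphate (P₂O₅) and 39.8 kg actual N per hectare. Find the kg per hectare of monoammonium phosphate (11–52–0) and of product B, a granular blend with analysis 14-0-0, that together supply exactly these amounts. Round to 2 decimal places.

313.08 kg monoammonium phosphate, 38.30 kg product B

Let a = kg of monoammonium phosphate, b = kg of product B (per hectare).
P₂O₅: 0.52·a + 0·b = 162.8
N: 0.11·a + 0.14·b = 39.8
Eliminate a: (row1) − 0.52/0.11·(row2) → -0.661818·b = -25.3455, so b = 38.2967.
Back-substitute: a = (162.8 − 0·38.2967) / 0.52 = 313.077.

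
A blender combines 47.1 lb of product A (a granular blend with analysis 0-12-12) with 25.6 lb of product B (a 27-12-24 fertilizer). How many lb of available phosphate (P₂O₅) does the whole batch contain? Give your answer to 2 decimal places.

8.72 lb P₂O₅

P₂O₅ mass = 12%×47.1 + 12%×25.6 = 8.724 lb.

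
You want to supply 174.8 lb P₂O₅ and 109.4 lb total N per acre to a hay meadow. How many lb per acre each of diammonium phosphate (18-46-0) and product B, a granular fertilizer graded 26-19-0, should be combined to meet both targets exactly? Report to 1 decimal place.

288.8 lb diammonium phosphate, 220.8 lb product B

With a, b = lb per acre of diammonium phosphate and product B:
P₂O₅: 0.46·a + 0.19·b = 174.8
N: 0.18·a + 0.26·b = 109.4
Solving simultaneously: a = 288.782, b = 220.843.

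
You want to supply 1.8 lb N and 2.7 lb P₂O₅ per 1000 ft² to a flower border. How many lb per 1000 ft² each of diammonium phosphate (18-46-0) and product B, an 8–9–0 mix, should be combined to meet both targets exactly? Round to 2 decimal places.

Let a = lb of diammonium phosphate, b = lb of product B (per 1000 ft²).
N: 0.18·a + 0.08·b = 1.8
P₂O₅: 0.46·a + 0.09·b = 2.7
From row1: a = (1.8 − 0.08·b) / 0.18.
Into row2: 0.46·(1.8 − 0.08·b)/0.18 + 0.09·b = 2.7 → b = 16.6019, a = 2.62136.

2.62 lb diammonium phosphate, 16.60 lb product B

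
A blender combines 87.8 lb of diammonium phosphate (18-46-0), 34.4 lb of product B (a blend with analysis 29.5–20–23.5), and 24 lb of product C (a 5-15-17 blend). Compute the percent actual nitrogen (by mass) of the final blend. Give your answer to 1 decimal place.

Total mass = 87.8 + 34.4 + 24 = 146.2 lb.
N mass = 18%×87.8 + 29.5%×34.4 + 5%×24 = 27.152 lb.
% N = 27.152 / 146.2 = 18.5718%.

18.6% N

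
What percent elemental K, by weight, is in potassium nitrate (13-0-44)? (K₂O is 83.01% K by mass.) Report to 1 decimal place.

%K = 44 × 0.8301 = 36.5244%.

36.5% K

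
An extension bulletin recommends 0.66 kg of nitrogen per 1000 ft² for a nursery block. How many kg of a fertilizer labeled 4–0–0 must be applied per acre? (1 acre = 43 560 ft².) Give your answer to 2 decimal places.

718.74 kg of product per acre

Product per 1000 ft² = 0.66 / 4% = 16.5 kg.
Convert to per acre: 16.5 × 43.56 = 718.74 kg.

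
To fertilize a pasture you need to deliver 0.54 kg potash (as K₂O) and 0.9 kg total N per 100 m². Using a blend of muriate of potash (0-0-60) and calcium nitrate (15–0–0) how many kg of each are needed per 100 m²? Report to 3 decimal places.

0.900 kg muriate of potash, 6.000 kg calcium nitrate

With a, b = kg per 100 m² of muriate of potash and calcium nitrate:
K₂O: 0.6·a + 0·b = 0.54
N: 0·a + 0.15·b = 0.9
Solving simultaneously: a = 0.9, b = 6.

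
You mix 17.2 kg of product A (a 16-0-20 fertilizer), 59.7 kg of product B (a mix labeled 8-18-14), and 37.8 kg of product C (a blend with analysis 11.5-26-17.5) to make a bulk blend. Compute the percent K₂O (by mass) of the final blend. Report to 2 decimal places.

16.05% K₂O

Total mass = 17.2 + 59.7 + 37.8 = 114.7 kg.
K₂O mass = 20%×17.2 + 14%×59.7 + 17.5%×37.8 = 18.413 kg.
% K₂O = 18.413 / 114.7 = 16.0532%.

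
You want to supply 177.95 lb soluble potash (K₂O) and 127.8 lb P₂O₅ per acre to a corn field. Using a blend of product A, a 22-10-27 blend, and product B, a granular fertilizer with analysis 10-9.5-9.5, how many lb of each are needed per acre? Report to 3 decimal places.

295.000 lb product A, 1034.737 lb product B

Let a = lb of product A, b = lb of product B (per acre).
K₂O: 0.27·a + 0.095·b = 177.95
P₂O₅: 0.1·a + 0.095·b = 127.8
Eliminate a: (row1) − 0.27/0.1·(row2) → -0.1615·b = -167.11, so b = 1034.7368.
Back-substitute: a = (177.95 − 0.095·1034.7368) / 0.27 = 295.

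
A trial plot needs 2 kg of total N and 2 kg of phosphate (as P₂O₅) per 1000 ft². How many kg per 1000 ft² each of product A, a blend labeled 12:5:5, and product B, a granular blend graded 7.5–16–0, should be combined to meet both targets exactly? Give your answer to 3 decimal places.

With a, b = kg per 1000 ft² of product A and product B:
N: 0.12·a + 0.075·b = 2
P₂O₅: 0.05·a + 0.16·b = 2
From row1: a = (2 − 0.075·b) / 0.12.
Into row2: 0.05·(2 − 0.075·b)/0.12 + 0.16·b = 2 → b = 9.06149, a = 11.0032.

11.003 kg product A, 9.061 kg product B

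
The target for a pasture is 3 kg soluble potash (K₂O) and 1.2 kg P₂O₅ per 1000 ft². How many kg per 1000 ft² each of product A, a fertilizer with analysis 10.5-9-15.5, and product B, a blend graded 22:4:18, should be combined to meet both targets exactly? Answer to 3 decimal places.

With a, b = kg per 1000 ft² of product A and product B:
K₂O: 0.155·a + 0.18·b = 3
P₂O₅: 0.09·a + 0.04·b = 1.2
Solving simultaneously: a = 9.6, b = 8.4.

9.600 kg product A, 8.400 kg product B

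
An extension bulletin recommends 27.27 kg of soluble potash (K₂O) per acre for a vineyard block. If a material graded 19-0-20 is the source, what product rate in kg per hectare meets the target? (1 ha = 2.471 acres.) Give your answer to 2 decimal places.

Product per acre = 27.27 / 20% = 136.35 kg.
Convert to per hectare: 136.35 × 2.471 = 336.921 kg.

336.92 kg of product per hectare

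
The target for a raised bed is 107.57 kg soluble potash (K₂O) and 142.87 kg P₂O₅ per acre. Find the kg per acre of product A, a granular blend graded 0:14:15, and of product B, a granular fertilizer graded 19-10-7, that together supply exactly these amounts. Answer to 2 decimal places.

145.40 kg product A, 1225.13 kg product B

Let a = kg of product A, b = kg of product B (per acre).
K₂O: 0.15·a + 0.07·b = 107.57
P₂O₅: 0.14·a + 0.1·b = 142.87
From row1: a = (107.57 − 0.07·b) / 0.15.
Into row2: 0.14·(107.57 − 0.07·b)/0.15 + 0.1·b = 142.87 → b = 1225.1346, a = 145.404.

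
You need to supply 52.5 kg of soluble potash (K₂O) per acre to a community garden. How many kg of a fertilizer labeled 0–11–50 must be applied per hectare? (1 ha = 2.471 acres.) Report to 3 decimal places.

259.455 kg of product per hectare

Product per acre = 52.5 / 50% = 105 kg.
Convert to per hectare: 105 × 2.471 = 259.455 kg.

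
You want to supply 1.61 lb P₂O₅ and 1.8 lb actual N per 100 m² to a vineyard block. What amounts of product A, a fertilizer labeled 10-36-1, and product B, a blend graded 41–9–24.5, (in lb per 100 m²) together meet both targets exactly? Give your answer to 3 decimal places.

3.594 lb product A, 3.514 lb product B

With a, b = lb per 100 m² of product A and product B:
P₂O₅: 0.36·a + 0.09·b = 1.61
N: 0.1·a + 0.41·b = 1.8
Eliminate b: (row1) − 0.09/0.41·(row2) → 0.338049·a = 1.21488, so a = 3.5938.
Then b = (1.8 − 0.1·3.5938) / 0.41 = 3.51371.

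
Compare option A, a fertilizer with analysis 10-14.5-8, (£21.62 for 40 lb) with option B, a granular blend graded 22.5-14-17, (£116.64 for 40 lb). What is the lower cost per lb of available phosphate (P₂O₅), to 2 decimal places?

option A: P₂O₅ per bag = 40 × 14.5% = 5.8 lb; cost = 21.62 / 5.8 = £3.7276/lb P₂O₅.
option B: P₂O₅ per bag = 40 × 14% = 5.6 lb; cost = 116.64 / 5.6 = £20.8286/lb P₂O₅.
option A is cheaper.

£3.73 per lb P₂O₅ (option A)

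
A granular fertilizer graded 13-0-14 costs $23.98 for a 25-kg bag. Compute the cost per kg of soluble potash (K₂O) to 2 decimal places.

K₂O in bag = 25 × 14% = 3.5 kg.
Cost per kg K₂O = $23.98 / 3.5 = $6.8514.

$6.85 per kg K₂O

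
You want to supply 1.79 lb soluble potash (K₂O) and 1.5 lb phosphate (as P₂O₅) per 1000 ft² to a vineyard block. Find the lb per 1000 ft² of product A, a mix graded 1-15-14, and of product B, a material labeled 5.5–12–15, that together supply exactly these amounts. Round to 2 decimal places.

Let a = lb of product A, b = lb of product B (per 1000 ft²).
K₂O: 0.14·a + 0.15·b = 1.79
P₂O₅: 0.15·a + 0.12·b = 1.5
Eliminate b: (row1) − 0.15/0.12·(row2) → -0.0475·a = -0.085, so a = 1.78947.
Then b = (1.5 − 0.15·1.78947) / 0.12 = 10.2632.

1.79 lb product A, 10.26 lb product B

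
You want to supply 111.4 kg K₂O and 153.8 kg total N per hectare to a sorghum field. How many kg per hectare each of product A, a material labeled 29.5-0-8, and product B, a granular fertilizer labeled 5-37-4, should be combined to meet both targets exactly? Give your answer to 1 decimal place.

74.6 kg product A, 2635.8 kg product B

With a, b = kg per hectare of product A and product B:
K₂O: 0.08·a + 0.04·b = 111.4
N: 0.295·a + 0.05·b = 153.8
Eliminate b: (row1) − 0.04/0.05·(row2) → -0.156·a = -11.64, so a = 74.6154.
Then b = (153.8 − 0.295·74.6154) / 0.05 = 2635.77.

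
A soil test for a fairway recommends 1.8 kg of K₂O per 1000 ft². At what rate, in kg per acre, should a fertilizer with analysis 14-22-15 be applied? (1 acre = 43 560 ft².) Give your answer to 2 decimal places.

Product per 1000 ft² = 1.8 / 15% = 12 kg.
Convert to per acre: 12 × 43.56 = 522.72 kg.

522.72 kg of product per acre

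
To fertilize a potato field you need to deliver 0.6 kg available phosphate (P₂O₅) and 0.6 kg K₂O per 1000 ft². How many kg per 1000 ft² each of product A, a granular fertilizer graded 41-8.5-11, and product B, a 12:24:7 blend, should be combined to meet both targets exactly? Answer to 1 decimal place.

5.0 kg product A, 0.7 kg product B

With a, b = kg per 1000 ft² of product A and product B:
P₂O₅: 0.085·a + 0.24·b = 0.6
K₂O: 0.11·a + 0.07·b = 0.6
Eliminate b: (row1) − 0.24/0.07·(row2) → -0.292143·a = -1.45714, so a = 4.98778.
Then b = (0.6 − 0.11·4.98778) / 0.07 = 0.733496.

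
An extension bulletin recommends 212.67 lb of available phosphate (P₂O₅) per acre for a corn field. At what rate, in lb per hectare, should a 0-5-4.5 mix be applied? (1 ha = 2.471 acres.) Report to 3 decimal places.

10510.151 lb of product per hectare

Product per acre = 212.67 / 5% = 4253.4 lb.
Convert to per hectare: 4253.4 × 2.471 = 10510.1514 lb.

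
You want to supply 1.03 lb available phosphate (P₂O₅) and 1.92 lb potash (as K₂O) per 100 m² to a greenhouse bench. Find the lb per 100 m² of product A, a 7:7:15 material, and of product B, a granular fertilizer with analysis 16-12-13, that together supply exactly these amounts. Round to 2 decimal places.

10.84 lb product A, 2.26 lb product B

With a, b = lb per 100 m² of product A and product B:
P₂O₅: 0.07·a + 0.12·b = 1.03
K₂O: 0.15·a + 0.13·b = 1.92
Eliminate b: (row1) − 0.12/0.13·(row2) → -0.0684615·a = -0.742308, so a = 10.8427.
Then b = (1.92 − 0.15·10.8427) / 0.13 = 2.25843.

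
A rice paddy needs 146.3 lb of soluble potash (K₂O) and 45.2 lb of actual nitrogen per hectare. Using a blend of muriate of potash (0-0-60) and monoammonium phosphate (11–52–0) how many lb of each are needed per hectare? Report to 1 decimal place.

With a, b = lb per hectare of muriate of potash and monoammonium phosphate:
K₂O: 0.6·a + 0·b = 146.3
N: 0·a + 0.11·b = 45.2
Solving simultaneously: a = 243.833, b = 410.909.

243.8 lb muriate of potash, 410.9 lb monoammonium phosphate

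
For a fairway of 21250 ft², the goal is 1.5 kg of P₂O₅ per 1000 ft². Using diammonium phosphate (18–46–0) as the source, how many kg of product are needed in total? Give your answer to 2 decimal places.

69.29 kg

Product per 1000 ft² = 1.5 / 46% = 3.26087 kg.
Total product = 3.26087 × 21250 / 1000 = 69.2935 kg.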